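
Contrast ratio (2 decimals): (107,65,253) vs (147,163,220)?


Linearize each sRGB channel c=v/255: c/12.92 if c ≤ 0.04045 else ((c+0.055)/1.055)^2.4
L = 0.2126×R_lin + 0.7152×G_lin + 0.0722×B_lin
Color 1 (107,65,253):
  R=107: 107/255≈0.4196 > 0.04045 → ((0.4196+0.055)/1.055)^2.4 ≈ 0.14703
  G=65: 65/255≈0.2549 > 0.04045 → ((0.2549+0.055)/1.055)^2.4 ≈ 0.05286
  B=253: 253/255≈0.9922 > 0.04045 → ((0.9922+0.055)/1.055)^2.4 ≈ 0.98225
  L1 = 0.2126×0.14703 + 0.7152×0.05286 + 0.0722×0.98225 ≈ 0.13998
Color 2 (147,163,220):
  R=147: 147/255≈0.5765 > 0.04045 → ((0.5765+0.055)/1.055)^2.4 ≈ 0.29177
  G=163: 163/255≈0.6392 > 0.04045 → ((0.6392+0.055)/1.055)^2.4 ≈ 0.36625
  B=220: 220/255≈0.8627 > 0.04045 → ((0.8627+0.055)/1.055)^2.4 ≈ 0.71569
  L2 = 0.2126×0.29177 + 0.7152×0.36625 + 0.0722×0.71569 ≈ 0.37565
Lighter = 0.37565, Darker = 0.13998
Ratio = (L_lighter + 0.05) / (L_darker + 0.05)
Ratio = (0.37565 + 0.05) / (0.13998 + 0.05) = 0.42565 / 0.18998 ≈ 2.2405
Ratio ≈ 2.24:1


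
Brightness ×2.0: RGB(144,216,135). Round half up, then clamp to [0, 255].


Multiply each channel by 2.0, round half up, clamp to [0, 255]
R: 144×2.0 = 288 → clamp → 255
G: 216×2.0 = 432 → clamp → 255
B: 135×2.0 = 270 → clamp → 255
= RGB(255, 255, 255)


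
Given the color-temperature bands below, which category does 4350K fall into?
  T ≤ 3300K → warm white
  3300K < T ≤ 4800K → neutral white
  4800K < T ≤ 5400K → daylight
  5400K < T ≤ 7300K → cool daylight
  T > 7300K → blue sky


Temperature: 4350K
3300K < 4350K ≤ 4800K → neutral white
Classification: neutral white


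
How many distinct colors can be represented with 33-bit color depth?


Colors = 2^bits = 2^33
= 8,589,934,592 colors


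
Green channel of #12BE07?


Color: #12BE07
R = 12 = 18
G = BE = 190
B = 07 = 7
Green = 190


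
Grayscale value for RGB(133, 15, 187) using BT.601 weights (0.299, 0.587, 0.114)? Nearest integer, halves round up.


Gray = 0.299×R + 0.587×G + 0.114×B
Gray = 0.299×133 + 0.587×15 + 0.114×187
Gray = 39.767 + 8.805 + 21.318
Gray = 69.890 → round half up → 70
Gray = 70


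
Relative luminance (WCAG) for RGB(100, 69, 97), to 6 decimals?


Linearize each channel (sRGB transfer function): c = v/255; c_lin = c/12.92 if c ≤ 0.04045, else ((c+0.055)/1.055)^2.4
  R: 100/255 ≈ 0.392157 > 0.04045 → ((0.392157+0.055)/1.055)^2.4 ≈ 0.127438
  G: 69/255 ≈ 0.270588 > 0.04045 → ((0.270588+0.055)/1.055)^2.4 ≈ 0.059511
  B: 97/255 ≈ 0.380392 > 0.04045 → ((0.380392+0.055)/1.055)^2.4 ≈ 0.119538
R_lin = 0.127438, G_lin = 0.059511, B_lin = 0.119538
L = 0.2126×R + 0.7152×G + 0.0722×B
L = 0.2126×0.127438 + 0.7152×0.059511 + 0.0722×0.119538
L ≈ 0.078286


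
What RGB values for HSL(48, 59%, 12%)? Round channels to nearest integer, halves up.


H=48°, S=0.59, L=0.12
C = (1-|2L-1|)×S = (1-|-0.76|)×0.59 = 0.1416
H' = H/60 = 48/60 ≈ 0.8000; X = C×(1-|H' mod 2 - 1|) = 0.11328
m = L - C/2 = 0.12 - 0.0708 = 0.0492
Sector ⌊H'⌋ = 0 → (R',G',B') = (0.1416, 0.11328, 0.0)
RGB = ((R'+m)×255, (G'+m)×255, (B'+m)×255) = (48.654, 41.4324, 12.546)
Round half up → RGB(49, 41, 13)


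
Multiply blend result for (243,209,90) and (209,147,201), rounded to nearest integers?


Multiply: C = A×B/255, rounded to nearest integer
R: 243×209/255 = 50787/255 ≈ 199.165 → 199
G: 209×147/255 = 30723/255 ≈ 120.482 → 120
B: 90×201/255 = 18090/255 ≈ 70.941 → 71
= RGB(199, 120, 71)


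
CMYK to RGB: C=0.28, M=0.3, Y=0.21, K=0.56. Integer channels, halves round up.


R = 255 × (1-C) × (1-K) = 255 × 0.72 × 0.44 = 80.784 → 81
G = 255 × (1-M) × (1-K) = 255 × 0.70 × 0.44 = 78.54 → 79
B = 255 × (1-Y) × (1-K) = 255 × 0.79 × 0.44 = 88.638 → 89
= RGB(81, 79, 89)


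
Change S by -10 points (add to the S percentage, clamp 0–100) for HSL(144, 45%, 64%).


Original S = 45%
Adjustment = -10 percentage points
New S = 45 + (-10) = 35
Clamp to [0, 100] → 35
= HSL(144°, 35%, 64%)


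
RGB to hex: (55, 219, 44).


R = 55 → 37 (hex)
G = 219 → DB (hex)
B = 44 → 2C (hex)
Hex = #37DB2C


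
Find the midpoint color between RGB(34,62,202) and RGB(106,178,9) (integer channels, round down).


Midpoint: each channel = ⌊(C₁+C₂)/2⌋
R: ⌊(34+106)/2⌋ = 70
G: ⌊(62+178)/2⌋ = 120
B: ⌊(202+9)/2⌋ = 105
= RGB(70, 120, 105)


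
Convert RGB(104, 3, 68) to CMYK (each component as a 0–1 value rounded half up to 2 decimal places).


R'=104/255≈0.4078, G'=3/255≈0.0118, B'=68/255≈0.2667
K = 1 - max(R',G',B') = 1 - 104/255 = 151/255 = 0.59215… → 0.59
(1-R'-K)/(1-K) simplifies to (max-R)/max with max = 104:
C = (104-104)/104 = 0/104 = 0 → 0.00
M = (104-3)/104 = 101/104 = 0.97115… → 0.97
Y = (104-68)/104 = 36/104 = 0.34615… → 0.35
= CMYK(0.00, 0.97, 0.35, 0.59)


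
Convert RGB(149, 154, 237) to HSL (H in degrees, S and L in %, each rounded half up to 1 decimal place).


Normalize: R'=149/255≈0.5843, G'=154/255≈0.6039, B'=237/255≈0.9294
Max=237/255, Min=149/255, Δ=Max-Min=88/255
L = (Max+Min)/2 = (237+149)/510 = 386/510 = 0.75686… → L = 75.7%
L > 0.5 → S = Δ/(2-Max-Min) = 88/(510-237-149) = 88/124 = 0.70967… → S = 71.0%
(the 1/255 factors cancel in S and H, so raw channel differences can be used)
Max is B' → H = 60 × ((R-G)/Δ + 4) = 60 × ((149-154)/88 + 4)
  -5/88 + 4 = -0.0568… + 4 = 3.9431…
  H = 60 × 3.9431… = 236.590…° → H = 236.6°
= HSL(236.6°, 71.0%, 75.7%)


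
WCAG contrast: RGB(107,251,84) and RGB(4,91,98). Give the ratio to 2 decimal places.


Linearize each sRGB channel c=v/255: c/12.92 if c ≤ 0.04045 else ((c+0.055)/1.055)^2.4
L = 0.2126×R_lin + 0.7152×G_lin + 0.0722×B_lin
Color 1 (107,251,84):
  R=107: 107/255≈0.4196 > 0.04045 → ((0.4196+0.055)/1.055)^2.4 ≈ 0.14703
  G=251: 251/255≈0.9843 > 0.04045 → ((0.9843+0.055)/1.055)^2.4 ≈ 0.96469
  B=84: 84/255≈0.3294 > 0.04045 → ((0.3294+0.055)/1.055)^2.4 ≈ 0.08866
  L1 = 0.2126×0.14703 + 0.7152×0.96469 + 0.0722×0.08866 ≈ 0.72760
Color 2 (4,91,98):
  R=4: 4/255≈0.0157 ≤ 0.04045 → 0.0157/12.92 ≈ 0.00121
  G=91: 91/255≈0.3569 > 0.04045 → ((0.3569+0.055)/1.055)^2.4 ≈ 0.10462
  B=98: 98/255≈0.3843 > 0.04045 → ((0.3843+0.055)/1.055)^2.4 ≈ 0.12214
  L2 = 0.2126×0.00121 + 0.7152×0.10462 + 0.0722×0.12214 ≈ 0.08390
Lighter = 0.72760, Darker = 0.08390
Ratio = (L_lighter + 0.05) / (L_darker + 0.05)
Ratio = (0.72760 + 0.05) / (0.08390 + 0.05) = 0.77760 / 0.13390 ≈ 5.8074
Ratio ≈ 5.81:1


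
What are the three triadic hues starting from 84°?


Triadic: equally spaced at 120° intervals
H1 = 84°
H2 = (84 + 120) mod 360 = 204°
H3 = (84 + 240) mod 360 = 324°
Triadic = 84°, 204°, 324°


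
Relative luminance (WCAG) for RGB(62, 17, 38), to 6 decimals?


Linearize each channel (sRGB transfer function): c = v/255; c_lin = c/12.92 if c ≤ 0.04045, else ((c+0.055)/1.055)^2.4
  R: 62/255 ≈ 0.243137 > 0.04045 → ((0.243137+0.055)/1.055)^2.4 ≈ 0.048172
  G: 17/255 ≈ 0.066667 > 0.04045 → ((0.066667+0.055)/1.055)^2.4 ≈ 0.005605
  B: 38/255 ≈ 0.149020 > 0.04045 → ((0.149020+0.055)/1.055)^2.4 ≈ 0.019382
R_lin = 0.048172, G_lin = 0.005605, B_lin = 0.019382
L = 0.2126×R + 0.7152×G + 0.0722×B
L = 0.2126×0.048172 + 0.7152×0.005605 + 0.0722×0.019382
L ≈ 0.015650


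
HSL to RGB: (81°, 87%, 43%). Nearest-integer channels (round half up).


H=81°, S=0.87, L=0.43
C = (1-|2L-1|)×S = (1-|-0.14|)×0.87 = 0.7482
H' = H/60 = 81/60 ≈ 1.3500; X = C×(1-|H' mod 2 - 1|) = 0.48633
m = L - C/2 = 0.43 - 0.3741 = 0.0559
Sector ⌊H'⌋ = 1 → (R',G',B') = (0.48633, 0.7482, 0.0)
RGB = ((R'+m)×255, (G'+m)×255, (B'+m)×255) = (138.26865, 205.0455, 14.2545)
Round half up → RGB(138, 205, 14)


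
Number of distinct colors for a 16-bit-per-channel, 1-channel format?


Total bits = 16 bits/channel × 1 channels = 16 bits
Distinct colors = 2^16
= 65,536 colors


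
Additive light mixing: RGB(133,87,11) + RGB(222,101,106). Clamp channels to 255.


Additive: each channel = min(255, C₁+C₂)
R: 133+222 = 355 → 255
G: 87+101 = 188 → 188
B: 11+106 = 117 → 117
= RGB(255, 188, 117)


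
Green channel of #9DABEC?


Color: #9DABEC
R = 9D = 157
G = AB = 171
B = EC = 236
Green = 171


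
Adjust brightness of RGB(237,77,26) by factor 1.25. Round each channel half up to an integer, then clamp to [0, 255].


Multiply each channel by 1.25, round half up, clamp to [0, 255]
R: 237×1.25 = 296.25 → round → 296 → clamp → 255
G: 77×1.25 = 96.25 → round → 96
B: 26×1.25 = 32.5 → round → 33
= RGB(255, 96, 33)


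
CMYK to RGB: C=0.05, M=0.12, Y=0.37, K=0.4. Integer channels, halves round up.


R = 255 × (1-C) × (1-K) = 255 × 0.95 × 0.60 = 145.35 → 145
G = 255 × (1-M) × (1-K) = 255 × 0.88 × 0.60 = 134.64 → 135
B = 255 × (1-Y) × (1-K) = 255 × 0.63 × 0.60 = 96.39 → 96
= RGB(145, 135, 96)


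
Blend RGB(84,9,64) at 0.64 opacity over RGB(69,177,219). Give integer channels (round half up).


C = α×F + (1-α)×B, with 1-α = 0.36
R: 0.64×84 + 0.36×69 = 53.76 + 24.84 = 78.60 → 79
G: 0.64×9 + 0.36×177 = 5.76 + 63.72 = 69.48 → 69
B: 0.64×64 + 0.36×219 = 40.96 + 78.84 = 119.80 → 120
= RGB(79, 69, 120)


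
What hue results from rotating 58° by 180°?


New hue = (H + rotation) mod 360
New hue = (58 + 180) mod 360
= 238 mod 360
= 238°


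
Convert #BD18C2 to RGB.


BD → 189 (R)
18 → 24 (G)
C2 → 194 (B)
= RGB(189, 24, 194)


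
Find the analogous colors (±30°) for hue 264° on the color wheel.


Base hue: 264°
Left analog: (264 - 30) mod 360 = 234°
Right analog: (264 + 30) mod 360 = 294°
Analogous hues = 234° and 294°


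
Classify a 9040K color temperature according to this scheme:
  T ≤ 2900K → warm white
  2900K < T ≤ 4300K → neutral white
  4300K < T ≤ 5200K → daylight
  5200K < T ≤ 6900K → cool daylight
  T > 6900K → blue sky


Temperature: 9040K
9040K > 6900K → blue sky
Classification: blue sky


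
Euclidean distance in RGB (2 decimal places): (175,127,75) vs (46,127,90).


d = √[(R₁-R₂)² + (G₁-G₂)² + (B₁-B₂)²]
d = √[(175-46)² + (127-127)² + (75-90)²]
d = √[16641 + 0 + 225]
d = √16866
d ≈ 129.87


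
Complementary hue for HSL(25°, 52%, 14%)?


Complement = opposite side of color wheel = hue + 180°
H' = (25 + 180) mod 360 = 205°
S and L unchanged.
= HSL(205°, 52%, 14%)


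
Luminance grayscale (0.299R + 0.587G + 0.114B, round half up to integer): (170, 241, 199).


Gray = 0.299×R + 0.587×G + 0.114×B
Gray = 0.299×170 + 0.587×241 + 0.114×199
Gray = 50.830 + 141.467 + 22.686
Gray = 214.983 → round half up → 215
Gray = 215


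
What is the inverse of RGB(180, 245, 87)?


Invert: (255-R, 255-G, 255-B)
R: 255-180 = 75
G: 255-245 = 10
B: 255-87 = 168
= RGB(75, 10, 168)


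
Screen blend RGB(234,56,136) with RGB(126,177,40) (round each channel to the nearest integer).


Screen: C = 255 - (255-A)×(255-B)/255, rounded to nearest integer
R: 255 - (255-234)×(255-126)/255 = 255 - 2709/255 ≈ 255 - 10.624 = 244.376 → 244
G: 255 - (255-56)×(255-177)/255 = 255 - 15522/255 ≈ 255 - 60.871 = 194.129 → 194
B: 255 - (255-136)×(255-40)/255 = 255 - 25585/255 ≈ 255 - 100.333 = 154.667 → 155
= RGB(244, 194, 155)


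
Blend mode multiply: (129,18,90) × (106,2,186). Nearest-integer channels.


Multiply: C = A×B/255, rounded to nearest integer
R: 129×106/255 = 13674/255 ≈ 53.624 → 54
G: 18×2/255 = 36/255 ≈ 0.141 → 0
B: 90×186/255 = 16740/255 ≈ 65.647 → 66
= RGB(54, 0, 66)


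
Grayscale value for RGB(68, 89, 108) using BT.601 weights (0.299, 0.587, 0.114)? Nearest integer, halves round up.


Gray = 0.299×R + 0.587×G + 0.114×B
Gray = 0.299×68 + 0.587×89 + 0.114×108
Gray = 20.332 + 52.243 + 12.312
Gray = 84.887 → round half up → 85
Gray = 85


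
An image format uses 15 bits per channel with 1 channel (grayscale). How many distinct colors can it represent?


Total bits = 15 bits/channel × 1 channels = 15 bits
Distinct colors = 2^15
= 32,768 colors


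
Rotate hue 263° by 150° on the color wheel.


New hue = (H + rotation) mod 360
New hue = (263 + 150) mod 360
= 413 mod 360
= 53°


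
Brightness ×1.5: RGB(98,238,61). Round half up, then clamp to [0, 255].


Multiply each channel by 1.5, round half up, clamp to [0, 255]
R: 98×1.5 = 147
G: 238×1.5 = 357 → clamp → 255
B: 61×1.5 = 91.5 → round → 92
= RGB(147, 255, 92)


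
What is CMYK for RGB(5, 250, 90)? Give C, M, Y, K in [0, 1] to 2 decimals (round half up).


R'=5/255≈0.0196, G'=250/255≈0.9804, B'=90/255≈0.3529
K = 1 - max(R',G',B') = 1 - 250/255 = 5/255 = 0.01960… → 0.02
(1-R'-K)/(1-K) simplifies to (max-R)/max with max = 250:
C = (250-5)/250 = 245/250 = 0.98 → 0.98
M = (250-250)/250 = 0/250 = 0 → 0.00
Y = (250-90)/250 = 160/250 = 0.64 → 0.64
= CMYK(0.98, 0.00, 0.64, 0.02)


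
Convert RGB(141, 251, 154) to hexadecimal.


R = 141 → 8D (hex)
G = 251 → FB (hex)
B = 154 → 9A (hex)
Hex = #8DFB9A


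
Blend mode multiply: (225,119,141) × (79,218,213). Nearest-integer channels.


Multiply: C = A×B/255, rounded to nearest integer
R: 225×79/255 = 17775/255 ≈ 69.706 → 70
G: 119×218/255 = 25942/255 ≈ 101.733 → 102
B: 141×213/255 = 30033/255 ≈ 117.776 → 118
= RGB(70, 102, 118)


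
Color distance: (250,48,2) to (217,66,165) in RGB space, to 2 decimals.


d = √[(R₁-R₂)² + (G₁-G₂)² + (B₁-B₂)²]
d = √[(250-217)² + (48-66)² + (2-165)²]
d = √[1089 + 324 + 26569]
d = √27982
d ≈ 167.28


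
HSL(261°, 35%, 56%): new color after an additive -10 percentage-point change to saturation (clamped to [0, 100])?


Original S = 35%
Adjustment = -10 percentage points
New S = 35 + (-10) = 25
Clamp to [0, 100] → 25
= HSL(261°, 25%, 56%)


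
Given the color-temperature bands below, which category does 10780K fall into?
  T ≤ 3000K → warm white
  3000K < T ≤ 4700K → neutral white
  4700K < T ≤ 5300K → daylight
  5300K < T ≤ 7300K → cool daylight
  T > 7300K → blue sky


Temperature: 10780K
10780K > 7300K → blue sky
Classification: blue sky


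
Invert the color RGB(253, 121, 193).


Invert: (255-R, 255-G, 255-B)
R: 255-253 = 2
G: 255-121 = 134
B: 255-193 = 62
= RGB(2, 134, 62)


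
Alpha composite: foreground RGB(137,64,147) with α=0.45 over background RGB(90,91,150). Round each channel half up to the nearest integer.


C = α×F + (1-α)×B, with 1-α = 0.55
R: 0.45×137 + 0.55×90 = 61.65 + 49.50 = 111.15 → 111
G: 0.45×64 + 0.55×91 = 28.80 + 50.05 = 78.85 → 79
B: 0.45×147 + 0.55×150 = 66.15 + 82.50 = 148.65 → 149
= RGB(111, 79, 149)


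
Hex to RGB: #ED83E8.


ED → 237 (R)
83 → 131 (G)
E8 → 232 (B)
= RGB(237, 131, 232)


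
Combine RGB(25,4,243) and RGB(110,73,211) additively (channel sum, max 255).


Additive: each channel = min(255, C₁+C₂)
R: 25+110 = 135 → 135
G: 4+73 = 77 → 77
B: 243+211 = 454 → 255
= RGB(135, 77, 255)


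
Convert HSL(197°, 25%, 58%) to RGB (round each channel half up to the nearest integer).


H=197°, S=0.25, L=0.58
C = (1-|2L-1|)×S = (1-|0.16|)×0.25 = 0.21
H' = H/60 = 197/60 ≈ 3.2833; X = C×(1-|H' mod 2 - 1|) = 0.1505
m = L - C/2 = 0.58 - 0.105 = 0.475
Sector ⌊H'⌋ = 3 → (R',G',B') = (0.0, 0.1505, 0.21)
RGB = ((R'+m)×255, (G'+m)×255, (B'+m)×255) = (121.125, 159.5025, 174.675)
Round half up → RGB(121, 160, 175)


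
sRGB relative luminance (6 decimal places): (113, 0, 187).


Linearize each channel (sRGB transfer function): c = v/255; c_lin = c/12.92 if c ≤ 0.04045, else ((c+0.055)/1.055)^2.4
  R: 113/255 ≈ 0.443137 > 0.04045 → ((0.443137+0.055)/1.055)^2.4 ≈ 0.165132
  G: 0/255 ≈ 0.000000 ≤ 0.04045 → 0.000000/12.92 ≈ 0.000000
  B: 187/255 ≈ 0.733333 > 0.04045 → ((0.733333+0.055)/1.055)^2.4 ≈ 0.496933
R_lin = 0.165132, G_lin = 0.000000, B_lin = 0.496933
L = 0.2126×R + 0.7152×G + 0.0722×B
L = 0.2126×0.165132 + 0.7152×0.000000 + 0.0722×0.496933
L ≈ 0.070986


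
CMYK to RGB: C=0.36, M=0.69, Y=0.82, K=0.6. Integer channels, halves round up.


R = 255 × (1-C) × (1-K) = 255 × 0.64 × 0.40 = 65.28 → 65
G = 255 × (1-M) × (1-K) = 255 × 0.31 × 0.40 = 31.62 → 32
B = 255 × (1-Y) × (1-K) = 255 × 0.18 × 0.40 = 18.36 → 18
= RGB(65, 32, 18)


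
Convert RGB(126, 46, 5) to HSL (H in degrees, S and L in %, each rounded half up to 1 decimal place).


Normalize: R'=126/255≈0.4941, G'=46/255≈0.1804, B'=5/255≈0.0196
Max=126/255, Min=5/255, Δ=Max-Min=121/255
L = (Max+Min)/2 = (126+5)/510 = 131/510 = 0.25686… → L = 25.7%
L ≤ 0.5 → S = Δ/(Max+Min) = 121/(126+5) = 121/131 = 0.92366… → S = 92.4%
(the 1/255 factors cancel in S and H, so raw channel differences can be used)
Max is R' → H = 60 × (((G-B)/Δ) mod 6) = 60 × (((46-5)/121) mod 6)
  41/121 = 0.3388…
  H = 60 × 0.3388… = 20.330…° → H = 20.3°
= HSL(20.3°, 92.4%, 25.7%)


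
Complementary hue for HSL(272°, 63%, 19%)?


Complement = opposite side of color wheel = hue + 180°
H' = (272 + 180) mod 360 = 92°
S and L unchanged.
= HSL(92°, 63%, 19%)


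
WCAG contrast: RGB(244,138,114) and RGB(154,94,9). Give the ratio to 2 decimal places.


Linearize each sRGB channel c=v/255: c/12.92 if c ≤ 0.04045 else ((c+0.055)/1.055)^2.4
L = 0.2126×R_lin + 0.7152×G_lin + 0.0722×B_lin
Color 1 (244,138,114):
  R=244: 244/255≈0.9569 > 0.04045 → ((0.9569+0.055)/1.055)^2.4 ≈ 0.90466
  G=138: 138/255≈0.5412 > 0.04045 → ((0.5412+0.055)/1.055)^2.4 ≈ 0.25415
  B=114: 114/255≈0.4471 > 0.04045 → ((0.4471+0.055)/1.055)^2.4 ≈ 0.16827
  L1 = 0.2126×0.90466 + 0.7152×0.25415 + 0.0722×0.16827 ≈ 0.38625
Color 2 (154,94,9):
  R=154: 154/255≈0.6039 > 0.04045 → ((0.6039+0.055)/1.055)^2.4 ≈ 0.32314
  G=94: 94/255≈0.3686 > 0.04045 → ((0.3686+0.055)/1.055)^2.4 ≈ 0.11193
  B=9: 9/255≈0.0353 ≤ 0.04045 → 0.0353/12.92 ≈ 0.00273
  L2 = 0.2126×0.32314 + 0.7152×0.11193 + 0.0722×0.00273 ≈ 0.14895
Lighter = 0.38625, Darker = 0.14895
Ratio = (L_lighter + 0.05) / (L_darker + 0.05)
Ratio = (0.38625 + 0.05) / (0.14895 + 0.05) = 0.43625 / 0.19895 ≈ 2.1927
Ratio ≈ 2.19:1


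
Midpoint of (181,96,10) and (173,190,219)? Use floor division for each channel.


Midpoint: each channel = ⌊(C₁+C₂)/2⌋
R: ⌊(181+173)/2⌋ = 177
G: ⌊(96+190)/2⌋ = 143
B: ⌊(10+219)/2⌋ = 114
= RGB(177, 143, 114)


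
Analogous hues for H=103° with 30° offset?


Base hue: 103°
Left analog: (103 - 30) mod 360 = 73°
Right analog: (103 + 30) mod 360 = 133°
Analogous hues = 73° and 133°


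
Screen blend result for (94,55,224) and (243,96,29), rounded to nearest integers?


Screen: C = 255 - (255-A)×(255-B)/255, rounded to nearest integer
R: 255 - (255-94)×(255-243)/255 = 255 - 1932/255 ≈ 255 - 7.576 = 247.424 → 247
G: 255 - (255-55)×(255-96)/255 = 255 - 31800/255 ≈ 255 - 124.706 = 130.294 → 130
B: 255 - (255-224)×(255-29)/255 = 255 - 7006/255 ≈ 255 - 27.475 = 227.525 → 228
= RGB(247, 130, 228)


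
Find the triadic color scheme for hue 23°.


Triadic: equally spaced at 120° intervals
H1 = 23°
H2 = (23 + 120) mod 360 = 143°
H3 = (23 + 240) mod 360 = 263°
Triadic = 23°, 143°, 263°


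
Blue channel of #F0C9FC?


Color: #F0C9FC
R = F0 = 240
G = C9 = 201
B = FC = 252
Blue = 252


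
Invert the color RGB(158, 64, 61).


Invert: (255-R, 255-G, 255-B)
R: 255-158 = 97
G: 255-64 = 191
B: 255-61 = 194
= RGB(97, 191, 194)


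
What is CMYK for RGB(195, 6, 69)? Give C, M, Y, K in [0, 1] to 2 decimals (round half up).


R'=195/255≈0.7647, G'=6/255≈0.0235, B'=69/255≈0.2706
K = 1 - max(R',G',B') = 1 - 195/255 = 60/255 = 0.23529… → 0.24
(1-R'-K)/(1-K) simplifies to (max-R)/max with max = 195:
C = (195-195)/195 = 0/195 = 0 → 0.00
M = (195-6)/195 = 189/195 = 0.96923… → 0.97
Y = (195-69)/195 = 126/195 = 0.64615… → 0.65
= CMYK(0.00, 0.97, 0.65, 0.24)


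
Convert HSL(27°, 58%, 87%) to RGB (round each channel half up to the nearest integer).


H=27°, S=0.58, L=0.87
C = (1-|2L-1|)×S = (1-|0.74|)×0.58 = 0.1508
H' = H/60 = 27/60 ≈ 0.4500; X = C×(1-|H' mod 2 - 1|) = 0.06786
m = L - C/2 = 0.87 - 0.0754 = 0.7946
Sector ⌊H'⌋ = 0 → (R',G',B') = (0.1508, 0.06786, 0.0)
RGB = ((R'+m)×255, (G'+m)×255, (B'+m)×255) = (241.077, 219.9273, 202.623)
Round half up → RGB(241, 220, 203)


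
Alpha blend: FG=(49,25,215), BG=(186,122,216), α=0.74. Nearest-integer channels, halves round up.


C = α×F + (1-α)×B, with 1-α = 0.26
R: 0.74×49 + 0.26×186 = 36.26 + 48.36 = 84.62 → 85
G: 0.74×25 + 0.26×122 = 18.50 + 31.72 = 50.22 → 50
B: 0.74×215 + 0.26×216 = 159.10 + 56.16 = 215.26 → 215
= RGB(85, 50, 215)


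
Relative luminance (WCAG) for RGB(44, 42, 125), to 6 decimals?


Linearize each channel (sRGB transfer function): c = v/255; c_lin = c/12.92 if c ≤ 0.04045, else ((c+0.055)/1.055)^2.4
  R: 44/255 ≈ 0.172549 > 0.04045 → ((0.172549+0.055)/1.055)^2.4 ≈ 0.025187
  G: 42/255 ≈ 0.164706 > 0.04045 → ((0.164706+0.055)/1.055)^2.4 ≈ 0.023153
  B: 125/255 ≈ 0.490196 > 0.04045 → ((0.490196+0.055)/1.055)^2.4 ≈ 0.205079
R_lin = 0.025187, G_lin = 0.023153, B_lin = 0.205079
L = 0.2126×R + 0.7152×G + 0.0722×B
L = 0.2126×0.025187 + 0.7152×0.023153 + 0.0722×0.205079
L ≈ 0.036721


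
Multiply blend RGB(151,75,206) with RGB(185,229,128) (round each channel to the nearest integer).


Multiply: C = A×B/255, rounded to nearest integer
R: 151×185/255 = 27935/255 ≈ 109.549 → 110
G: 75×229/255 = 17175/255 ≈ 67.353 → 67
B: 206×128/255 = 26368/255 ≈ 103.404 → 103
= RGB(110, 67, 103)


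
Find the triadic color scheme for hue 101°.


Triadic: equally spaced at 120° intervals
H1 = 101°
H2 = (101 + 120) mod 360 = 221°
H3 = (101 + 240) mod 360 = 341°
Triadic = 101°, 221°, 341°


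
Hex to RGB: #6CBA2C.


6C → 108 (R)
BA → 186 (G)
2C → 44 (B)
= RGB(108, 186, 44)


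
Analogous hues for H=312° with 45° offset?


Base hue: 312°
Left analog: (312 - 45) mod 360 = 267°
Right analog: (312 + 45) mod 360 = 357°
Analogous hues = 267° and 357°


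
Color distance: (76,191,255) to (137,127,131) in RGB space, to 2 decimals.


d = √[(R₁-R₂)² + (G₁-G₂)² + (B₁-B₂)²]
d = √[(76-137)² + (191-127)² + (255-131)²]
d = √[3721 + 4096 + 15376]
d = √23193
d ≈ 152.29


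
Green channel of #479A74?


Color: #479A74
R = 47 = 71
G = 9A = 154
B = 74 = 116
Green = 154


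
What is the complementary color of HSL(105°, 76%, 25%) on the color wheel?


Complement = opposite side of color wheel = hue + 180°
H' = (105 + 180) mod 360 = 285°
S and L unchanged.
= HSL(285°, 76%, 25%)


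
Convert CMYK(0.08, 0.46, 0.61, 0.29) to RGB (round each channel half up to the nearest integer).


R = 255 × (1-C) × (1-K) = 255 × 0.92 × 0.71 = 166.566 → 167
G = 255 × (1-M) × (1-K) = 255 × 0.54 × 0.71 = 97.767 → 98
B = 255 × (1-Y) × (1-K) = 255 × 0.39 × 0.71 = 70.6095 → 71
= RGB(167, 98, 71)


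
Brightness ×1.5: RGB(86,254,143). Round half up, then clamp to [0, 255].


Multiply each channel by 1.5, round half up, clamp to [0, 255]
R: 86×1.5 = 129
G: 254×1.5 = 381 → clamp → 255
B: 143×1.5 = 214.5 → round → 215
= RGB(129, 255, 215)


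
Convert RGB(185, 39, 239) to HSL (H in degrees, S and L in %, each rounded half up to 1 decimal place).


Normalize: R'=185/255≈0.7255, G'=39/255≈0.1529, B'=239/255≈0.9373
Max=239/255, Min=39/255, Δ=Max-Min=200/255
L = (Max+Min)/2 = (239+39)/510 = 278/510 = 0.54509… → L = 54.5%
L > 0.5 → S = Δ/(2-Max-Min) = 200/(510-239-39) = 200/232 = 0.86206… → S = 86.2%
(the 1/255 factors cancel in S and H, so raw channel differences can be used)
Max is B' → H = 60 × ((R-G)/Δ + 4) = 60 × ((185-39)/200 + 4)
  146/200 + 4 = 0.73 + 4 = 4.73
  H = 60 × 4.73 = 283.8° → H = 283.8°
= HSL(283.8°, 86.2%, 54.5%)


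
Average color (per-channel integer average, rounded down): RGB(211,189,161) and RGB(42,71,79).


Midpoint: each channel = ⌊(C₁+C₂)/2⌋
R: ⌊(211+42)/2⌋ = 126
G: ⌊(189+71)/2⌋ = 130
B: ⌊(161+79)/2⌋ = 120
= RGB(126, 130, 120)


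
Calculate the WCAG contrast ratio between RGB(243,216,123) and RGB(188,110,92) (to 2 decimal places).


Linearize each sRGB channel c=v/255: c/12.92 if c ≤ 0.04045 else ((c+0.055)/1.055)^2.4
L = 0.2126×R_lin + 0.7152×G_lin + 0.0722×B_lin
Color 1 (243,216,123):
  R=243: 243/255≈0.9529 > 0.04045 → ((0.9529+0.055)/1.055)^2.4 ≈ 0.89627
  G=216: 216/255≈0.8471 > 0.04045 → ((0.8471+0.055)/1.055)^2.4 ≈ 0.68669
  B=123: 123/255≈0.4824 > 0.04045 → ((0.4824+0.055)/1.055)^2.4 ≈ 0.19807
  L1 = 0.2126×0.89627 + 0.7152×0.68669 + 0.0722×0.19807 ≈ 0.69596
Color 2 (188,110,92):
  R=188: 188/255≈0.7373 > 0.04045 → ((0.7373+0.055)/1.055)^2.4 ≈ 0.50289
  G=110: 110/255≈0.4314 > 0.04045 → ((0.4314+0.055)/1.055)^2.4 ≈ 0.15593
  B=92: 92/255≈0.3608 > 0.04045 → ((0.3608+0.055)/1.055)^2.4 ≈ 0.10702
  L2 = 0.2126×0.50289 + 0.7152×0.15593 + 0.0722×0.10702 ≈ 0.22616
Lighter = 0.69596, Darker = 0.22616
Ratio = (L_lighter + 0.05) / (L_darker + 0.05)
Ratio = (0.69596 + 0.05) / (0.22616 + 0.05) = 0.74596 / 0.27616 ≈ 2.7012
Ratio ≈ 2.70:1


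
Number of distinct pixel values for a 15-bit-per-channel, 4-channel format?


Total bits = 15 bits/channel × 4 channels = 60 bits
Distinct pixel values = 2^60
= 1,152,921,504,606,846,976 pixel values


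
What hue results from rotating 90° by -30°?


New hue = (H + rotation) mod 360
New hue = (90 -30) mod 360
= 60 mod 360
= 60°


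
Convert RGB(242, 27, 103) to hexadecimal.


R = 242 → F2 (hex)
G = 27 → 1B (hex)
B = 103 → 67 (hex)
Hex = #F21B67


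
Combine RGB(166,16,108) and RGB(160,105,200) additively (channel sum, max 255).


Additive: each channel = min(255, C₁+C₂)
R: 166+160 = 326 → 255
G: 16+105 = 121 → 121
B: 108+200 = 308 → 255
= RGB(255, 121, 255)


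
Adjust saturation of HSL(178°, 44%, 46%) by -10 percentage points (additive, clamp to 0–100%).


Original S = 44%
Adjustment = -10 percentage points
New S = 44 + (-10) = 34
Clamp to [0, 100] → 34
= HSL(178°, 34%, 46%)


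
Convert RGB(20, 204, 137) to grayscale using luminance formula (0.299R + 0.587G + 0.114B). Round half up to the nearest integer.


Gray = 0.299×R + 0.587×G + 0.114×B
Gray = 0.299×20 + 0.587×204 + 0.114×137
Gray = 5.980 + 119.748 + 15.618
Gray = 141.346 → round half up → 141
Gray = 141


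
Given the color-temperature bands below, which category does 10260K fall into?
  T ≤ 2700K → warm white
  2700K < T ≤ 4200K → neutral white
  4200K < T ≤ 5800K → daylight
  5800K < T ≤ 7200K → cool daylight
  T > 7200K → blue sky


Temperature: 10260K
10260K > 7200K → blue sky
Classification: blue sky


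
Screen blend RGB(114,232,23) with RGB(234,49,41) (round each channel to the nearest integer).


Screen: C = 255 - (255-A)×(255-B)/255, rounded to nearest integer
R: 255 - (255-114)×(255-234)/255 = 255 - 2961/255 ≈ 255 - 11.612 = 243.388 → 243
G: 255 - (255-232)×(255-49)/255 = 255 - 4738/255 ≈ 255 - 18.580 = 236.420 → 236
B: 255 - (255-23)×(255-41)/255 = 255 - 49648/255 ≈ 255 - 194.698 = 60.302 → 60
= RGB(243, 236, 60)


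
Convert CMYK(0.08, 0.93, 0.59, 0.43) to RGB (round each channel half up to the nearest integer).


R = 255 × (1-C) × (1-K) = 255 × 0.92 × 0.57 = 133.722 → 134
G = 255 × (1-M) × (1-K) = 255 × 0.07 × 0.57 = 10.1745 → 10
B = 255 × (1-Y) × (1-K) = 255 × 0.41 × 0.57 = 59.5935 → 60
= RGB(134, 10, 60)


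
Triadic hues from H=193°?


Triadic: equally spaced at 120° intervals
H1 = 193°
H2 = (193 + 120) mod 360 = 313°
H3 = (193 + 240) mod 360 = 73°
Triadic = 193°, 313°, 73°


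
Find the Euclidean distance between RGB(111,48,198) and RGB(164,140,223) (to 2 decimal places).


d = √[(R₁-R₂)² + (G₁-G₂)² + (B₁-B₂)²]
d = √[(111-164)² + (48-140)² + (198-223)²]
d = √[2809 + 8464 + 625]
d = √11898
d ≈ 109.08


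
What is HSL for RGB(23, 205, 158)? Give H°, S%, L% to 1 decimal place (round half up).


Normalize: R'=23/255≈0.0902, G'=205/255≈0.8039, B'=158/255≈0.6196
Max=205/255, Min=23/255, Δ=Max-Min=182/255
L = (Max+Min)/2 = (205+23)/510 = 228/510 = 0.44705… → L = 44.7%
L ≤ 0.5 → S = Δ/(Max+Min) = 182/(205+23) = 182/228 = 0.79824… → S = 79.8%
(the 1/255 factors cancel in S and H, so raw channel differences can be used)
Max is G' → H = 60 × ((B-R)/Δ + 2) = 60 × ((158-23)/182 + 2)
  135/182 + 2 = 0.7417… + 2 = 2.7417…
  H = 60 × 2.7417… = 164.505…° → H = 164.5°
= HSL(164.5°, 79.8%, 44.7%)


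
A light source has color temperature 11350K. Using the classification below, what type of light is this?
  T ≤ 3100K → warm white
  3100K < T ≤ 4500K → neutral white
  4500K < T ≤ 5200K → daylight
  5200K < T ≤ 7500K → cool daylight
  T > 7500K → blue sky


Temperature: 11350K
11350K > 7500K → blue sky
Classification: blue sky


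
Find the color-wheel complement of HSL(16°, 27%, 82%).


Complement = opposite side of color wheel = hue + 180°
H' = (16 + 180) mod 360 = 196°
S and L unchanged.
= HSL(196°, 27%, 82%)


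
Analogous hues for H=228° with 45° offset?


Base hue: 228°
Left analog: (228 - 45) mod 360 = 183°
Right analog: (228 + 45) mod 360 = 273°
Analogous hues = 183° and 273°


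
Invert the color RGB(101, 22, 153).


Invert: (255-R, 255-G, 255-B)
R: 255-101 = 154
G: 255-22 = 233
B: 255-153 = 102
= RGB(154, 233, 102)


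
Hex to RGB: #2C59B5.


2C → 44 (R)
59 → 89 (G)
B5 → 181 (B)
= RGB(44, 89, 181)


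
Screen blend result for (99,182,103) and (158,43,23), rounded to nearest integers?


Screen: C = 255 - (255-A)×(255-B)/255, rounded to nearest integer
R: 255 - (255-99)×(255-158)/255 = 255 - 15132/255 ≈ 255 - 59.341 = 195.659 → 196
G: 255 - (255-182)×(255-43)/255 = 255 - 15476/255 ≈ 255 - 60.690 = 194.310 → 194
B: 255 - (255-103)×(255-23)/255 = 255 - 35264/255 ≈ 255 - 138.290 = 116.710 → 117
= RGB(196, 194, 117)


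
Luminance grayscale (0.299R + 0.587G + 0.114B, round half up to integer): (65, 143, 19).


Gray = 0.299×R + 0.587×G + 0.114×B
Gray = 0.299×65 + 0.587×143 + 0.114×19
Gray = 19.435 + 83.941 + 2.166
Gray = 105.542 → round half up → 106
Gray = 106


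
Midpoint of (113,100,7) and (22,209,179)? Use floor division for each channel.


Midpoint: each channel = ⌊(C₁+C₂)/2⌋
R: ⌊(113+22)/2⌋ = 67
G: ⌊(100+209)/2⌋ = 154
B: ⌊(7+179)/2⌋ = 93
= RGB(67, 154, 93)


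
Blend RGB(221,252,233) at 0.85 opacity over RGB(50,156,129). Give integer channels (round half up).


C = α×F + (1-α)×B, with 1-α = 0.15
R: 0.85×221 + 0.15×50 = 187.85 + 7.50 = 195.35 → 195
G: 0.85×252 + 0.15×156 = 214.20 + 23.40 = 237.60 → 238
B: 0.85×233 + 0.15×129 = 198.05 + 19.35 = 217.40 → 217
= RGB(195, 238, 217)


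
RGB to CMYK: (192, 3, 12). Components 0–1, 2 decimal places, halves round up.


R'=192/255≈0.7529, G'=3/255≈0.0118, B'=12/255≈0.0471
K = 1 - max(R',G',B') = 1 - 192/255 = 63/255 = 0.24705… → 0.25
(1-R'-K)/(1-K) simplifies to (max-R)/max with max = 192:
C = (192-192)/192 = 0/192 = 0 → 0.00
M = (192-3)/192 = 189/192 = 0.98437… → 0.98
Y = (192-12)/192 = 180/192 = 0.9375 → 0.94
= CMYK(0.00, 0.98, 0.94, 0.25)


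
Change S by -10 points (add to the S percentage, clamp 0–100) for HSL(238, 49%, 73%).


Original S = 49%
Adjustment = -10 percentage points
New S = 49 + (-10) = 39
Clamp to [0, 100] → 39
= HSL(238°, 39%, 73%)


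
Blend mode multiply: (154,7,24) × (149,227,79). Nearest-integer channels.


Multiply: C = A×B/255, rounded to nearest integer
R: 154×149/255 = 22946/255 ≈ 89.984 → 90
G: 7×227/255 = 1589/255 ≈ 6.231 → 6
B: 24×79/255 = 1896/255 ≈ 7.435 → 7
= RGB(90, 6, 7)


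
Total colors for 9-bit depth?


Colors = 2^bits = 2^9
= 512 colors


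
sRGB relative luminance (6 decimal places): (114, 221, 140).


Linearize each channel (sRGB transfer function): c = v/255; c_lin = c/12.92 if c ≤ 0.04045, else ((c+0.055)/1.055)^2.4
  R: 114/255 ≈ 0.447059 > 0.04045 → ((0.447059+0.055)/1.055)^2.4 ≈ 0.168269
  G: 221/255 ≈ 0.866667 > 0.04045 → ((0.866667+0.055)/1.055)^2.4 ≈ 0.723055
  B: 140/255 ≈ 0.549020 > 0.04045 → ((0.549020+0.055)/1.055)^2.4 ≈ 0.262251
R_lin = 0.168269, G_lin = 0.723055, B_lin = 0.262251
L = 0.2126×R + 0.7152×G + 0.0722×B
L = 0.2126×0.168269 + 0.7152×0.723055 + 0.0722×0.262251
L ≈ 0.571838


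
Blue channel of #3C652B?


Color: #3C652B
R = 3C = 60
G = 65 = 101
B = 2B = 43
Blue = 43


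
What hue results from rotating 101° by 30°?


New hue = (H + rotation) mod 360
New hue = (101 + 30) mod 360
= 131 mod 360
= 131°


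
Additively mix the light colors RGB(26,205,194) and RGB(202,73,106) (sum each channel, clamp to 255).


Additive: each channel = min(255, C₁+C₂)
R: 26+202 = 228 → 228
G: 205+73 = 278 → 255
B: 194+106 = 300 → 255
= RGB(228, 255, 255)


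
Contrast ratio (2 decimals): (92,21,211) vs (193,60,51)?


Linearize each sRGB channel c=v/255: c/12.92 if c ≤ 0.04045 else ((c+0.055)/1.055)^2.4
L = 0.2126×R_lin + 0.7152×G_lin + 0.0722×B_lin
Color 1 (92,21,211):
  R=92: 92/255≈0.3608 > 0.04045 → ((0.3608+0.055)/1.055)^2.4 ≈ 0.10702
  G=21: 21/255≈0.0824 > 0.04045 → ((0.0824+0.055)/1.055)^2.4 ≈ 0.00750
  B=211: 211/255≈0.8275 > 0.04045 → ((0.8275+0.055)/1.055)^2.4 ≈ 0.65141
  L1 = 0.2126×0.10702 + 0.7152×0.00750 + 0.0722×0.65141 ≈ 0.07515
Color 2 (193,60,51):
  R=193: 193/255≈0.7569 > 0.04045 → ((0.7569+0.055)/1.055)^2.4 ≈ 0.53328
  G=60: 60/255≈0.2353 > 0.04045 → ((0.2353+0.055)/1.055)^2.4 ≈ 0.04519
  B=51: 51/255≈0.2000 > 0.04045 → ((0.2000+0.055)/1.055)^2.4 ≈ 0.03310
  L2 = 0.2126×0.53328 + 0.7152×0.04519 + 0.0722×0.03310 ≈ 0.14808
Lighter = 0.14808, Darker = 0.07515
Ratio = (L_lighter + 0.05) / (L_darker + 0.05)
Ratio = (0.14808 + 0.05) / (0.07515 + 0.05) = 0.19808 / 0.12515 ≈ 1.5828
Ratio ≈ 1.58:1


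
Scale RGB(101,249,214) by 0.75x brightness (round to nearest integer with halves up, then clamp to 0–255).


Multiply each channel by 0.75, round half up, clamp to [0, 255]
R: 101×0.75 = 75.75 → round → 76
G: 249×0.75 = 186.75 → round → 187
B: 214×0.75 = 160.5 → round → 161
= RGB(76, 187, 161)


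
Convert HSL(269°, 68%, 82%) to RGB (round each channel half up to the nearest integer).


H=269°, S=0.68, L=0.82
C = (1-|2L-1|)×S = (1-|0.64|)×0.68 = 0.2448
H' = H/60 = 269/60 ≈ 4.4833; X = C×(1-|H' mod 2 - 1|) = 0.11832
m = L - C/2 = 0.82 - 0.1224 = 0.6976
Sector ⌊H'⌋ = 4 → (R',G',B') = (0.11832, 0.0, 0.2448)
RGB = ((R'+m)×255, (G'+m)×255, (B'+m)×255) = (208.0596, 177.888, 240.312)
Round half up → RGB(208, 178, 240)


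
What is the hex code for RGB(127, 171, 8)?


R = 127 → 7F (hex)
G = 171 → AB (hex)
B = 8 → 08 (hex)
Hex = #7FAB08


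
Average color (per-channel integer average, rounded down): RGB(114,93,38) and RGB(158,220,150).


Midpoint: each channel = ⌊(C₁+C₂)/2⌋
R: ⌊(114+158)/2⌋ = 136
G: ⌊(93+220)/2⌋ = 156
B: ⌊(38+150)/2⌋ = 94
= RGB(136, 156, 94)


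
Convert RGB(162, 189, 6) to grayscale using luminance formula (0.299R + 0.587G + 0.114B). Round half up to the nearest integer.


Gray = 0.299×R + 0.587×G + 0.114×B
Gray = 0.299×162 + 0.587×189 + 0.114×6
Gray = 48.438 + 110.943 + 0.684
Gray = 160.065 → round half up → 160
Gray = 160


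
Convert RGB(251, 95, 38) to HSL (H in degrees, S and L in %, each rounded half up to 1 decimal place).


Normalize: R'=251/255≈0.9843, G'=95/255≈0.3725, B'=38/255≈0.1490
Max=251/255, Min=38/255, Δ=Max-Min=213/255
L = (Max+Min)/2 = (251+38)/510 = 289/510 = 0.56666… → L = 56.7%
L > 0.5 → S = Δ/(2-Max-Min) = 213/(510-251-38) = 213/221 = 0.96380… → S = 96.4%
(the 1/255 factors cancel in S and H, so raw channel differences can be used)
Max is R' → H = 60 × (((G-B)/Δ) mod 6) = 60 × (((95-38)/213) mod 6)
  57/213 = 0.2676…
  H = 60 × 0.2676… = 16.056…° → H = 16.1°
= HSL(16.1°, 96.4%, 56.7%)


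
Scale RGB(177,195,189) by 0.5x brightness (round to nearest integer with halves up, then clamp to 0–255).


Multiply each channel by 0.5, round half up, clamp to [0, 255]
R: 177×0.5 = 88.5 → round → 89
G: 195×0.5 = 97.5 → round → 98
B: 189×0.5 = 94.5 → round → 95
= RGB(89, 98, 95)


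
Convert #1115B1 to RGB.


11 → 17 (R)
15 → 21 (G)
B1 → 177 (B)
= RGB(17, 21, 177)


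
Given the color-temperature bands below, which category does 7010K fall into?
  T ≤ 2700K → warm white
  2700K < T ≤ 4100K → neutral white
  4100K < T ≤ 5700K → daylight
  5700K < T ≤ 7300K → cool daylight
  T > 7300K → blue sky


Temperature: 7010K
5700K < 7010K ≤ 7300K → cool daylight
Classification: cool daylight


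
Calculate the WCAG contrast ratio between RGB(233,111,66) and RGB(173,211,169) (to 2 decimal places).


Linearize each sRGB channel c=v/255: c/12.92 if c ≤ 0.04045 else ((c+0.055)/1.055)^2.4
L = 0.2126×R_lin + 0.7152×G_lin + 0.0722×B_lin
Color 1 (233,111,66):
  R=233: 233/255≈0.9137 > 0.04045 → ((0.9137+0.055)/1.055)^2.4 ≈ 0.81485
  G=111: 111/255≈0.4353 > 0.04045 → ((0.4353+0.055)/1.055)^2.4 ≈ 0.15896
  B=66: 66/255≈0.2588 > 0.04045 → ((0.2588+0.055)/1.055)^2.4 ≈ 0.05448
  L1 = 0.2126×0.81485 + 0.7152×0.15896 + 0.0722×0.05448 ≈ 0.29086
Color 2 (173,211,169):
  R=173: 173/255≈0.6784 > 0.04045 → ((0.6784+0.055)/1.055)^2.4 ≈ 0.41789
  G=211: 211/255≈0.8275 > 0.04045 → ((0.8275+0.055)/1.055)^2.4 ≈ 0.65141
  B=169: 169/255≈0.6627 > 0.04045 → ((0.6627+0.055)/1.055)^2.4 ≈ 0.39676
  L2 = 0.2126×0.41789 + 0.7152×0.65141 + 0.0722×0.39676 ≈ 0.58337
Lighter = 0.58337, Darker = 0.29086
Ratio = (L_lighter + 0.05) / (L_darker + 0.05)
Ratio = (0.58337 + 0.05) / (0.29086 + 0.05) = 0.63337 / 0.34086 ≈ 1.8582
Ratio ≈ 1.86:1


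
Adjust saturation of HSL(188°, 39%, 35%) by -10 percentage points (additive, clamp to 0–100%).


Original S = 39%
Adjustment = -10 percentage points
New S = 39 + (-10) = 29
Clamp to [0, 100] → 29
= HSL(188°, 29%, 35%)


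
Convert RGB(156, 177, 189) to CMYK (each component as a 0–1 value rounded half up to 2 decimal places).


R'=156/255≈0.6118, G'=177/255≈0.6941, B'=189/255≈0.7412
K = 1 - max(R',G',B') = 1 - 189/255 = 66/255 = 0.25882… → 0.26
(1-R'-K)/(1-K) simplifies to (max-R)/max with max = 189:
C = (189-156)/189 = 33/189 = 0.17460… → 0.17
M = (189-177)/189 = 12/189 = 0.06349… → 0.06
Y = (189-189)/189 = 0/189 = 0 → 0.00
= CMYK(0.17, 0.06, 0.00, 0.26)


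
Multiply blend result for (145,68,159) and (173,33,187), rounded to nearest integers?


Multiply: C = A×B/255, rounded to nearest integer
R: 145×173/255 = 25085/255 ≈ 98.373 → 98
G: 68×33/255 = 2244/255 ≈ 8.800 → 9
B: 159×187/255 = 29733/255 ≈ 116.600 → 117
= RGB(98, 9, 117)


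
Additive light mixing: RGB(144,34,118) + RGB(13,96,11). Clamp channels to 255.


Additive: each channel = min(255, C₁+C₂)
R: 144+13 = 157 → 157
G: 34+96 = 130 → 130
B: 118+11 = 129 → 129
= RGB(157, 130, 129)


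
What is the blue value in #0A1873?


Color: #0A1873
R = 0A = 10
G = 18 = 24
B = 73 = 115
Blue = 115


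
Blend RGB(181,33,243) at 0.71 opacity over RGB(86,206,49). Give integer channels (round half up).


C = α×F + (1-α)×B, with 1-α = 0.29
R: 0.71×181 + 0.29×86 = 128.51 + 24.94 = 153.45 → 153
G: 0.71×33 + 0.29×206 = 23.43 + 59.74 = 83.17 → 83
B: 0.71×243 + 0.29×49 = 172.53 + 14.21 = 186.74 → 187
= RGB(153, 83, 187)


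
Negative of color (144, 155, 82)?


Invert: (255-R, 255-G, 255-B)
R: 255-144 = 111
G: 255-155 = 100
B: 255-82 = 173
= RGB(111, 100, 173)
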